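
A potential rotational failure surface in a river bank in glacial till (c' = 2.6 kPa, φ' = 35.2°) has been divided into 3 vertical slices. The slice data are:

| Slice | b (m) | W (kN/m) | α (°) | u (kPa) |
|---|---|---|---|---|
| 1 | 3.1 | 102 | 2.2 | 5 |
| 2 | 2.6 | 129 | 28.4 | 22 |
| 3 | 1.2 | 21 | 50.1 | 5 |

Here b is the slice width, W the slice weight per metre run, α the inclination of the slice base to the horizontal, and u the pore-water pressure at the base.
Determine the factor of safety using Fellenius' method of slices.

FS = 1.46

Ordinary method of slices: FS = Σ[c'·Δl_i + (W_i cosα_i − u_i·Δl_i)·tanφ'] / Σ W_i sinα_i, with Δl_i = b_i / cosα_i.
Slice 1: Δl = 3.1/cos2.2° = 3.102 m; N'_1 = 102·cos2.2° − 5·3.102 = 86.4; c'Δl = 8.07; W sinα = 3.9
Slice 2: Δl = 2.6/cos28.4° = 2.956 m; N'_2 = 129·cos28.4° − 22·2.956 = 48.4; c'Δl = 7.68; W sinα = 61.4
Slice 3: Δl = 1.2/cos50.1° = 1.871 m; N'_3 = 21·cos50.1° − 5·1.871 = 4.1; c'Δl = 4.86; W sinα = 16.1
Σc'Δl = 20.6 kN/m; ΣN' = 139.0 kN/m; ΣW sinα = 81.4 kN/m
Resisting = 20.6 + 139.0·tan35.2° = 20.6 + 98.0 = 118.7 kN/m
FS = 118.7 / 81.4 = 1.458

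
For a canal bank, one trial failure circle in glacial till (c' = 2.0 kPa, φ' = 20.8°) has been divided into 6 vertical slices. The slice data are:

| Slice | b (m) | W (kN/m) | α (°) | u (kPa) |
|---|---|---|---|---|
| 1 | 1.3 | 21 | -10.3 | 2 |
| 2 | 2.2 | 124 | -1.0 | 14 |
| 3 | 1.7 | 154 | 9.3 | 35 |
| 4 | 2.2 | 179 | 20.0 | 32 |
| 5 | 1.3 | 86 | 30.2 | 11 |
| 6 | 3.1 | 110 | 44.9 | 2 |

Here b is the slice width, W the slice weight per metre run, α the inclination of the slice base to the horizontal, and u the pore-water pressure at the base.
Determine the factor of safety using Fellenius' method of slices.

FS = 0.93

Ordinary method of slices: FS = Σ[c'·Δl_i + (W_i cosα_i − u_i·Δl_i)·tanφ'] / Σ W_i sinα_i, with Δl_i = b_i / cosα_i.
Slice 1: Δl = 1.3/cos(-10.3°) = 1.321 m; N'_1 = 21·cos(-10.3°) − 2·1.321 = 18.0; c'Δl = 2.64; W sinα = -3.8
Slice 2: Δl = 2.2/cos(-1.0°) = 2.200 m; N'_2 = 124·cos(-1.0°) − 14·2.200 = 93.2; c'Δl = 4.40; W sinα = -2.2
Slice 3: Δl = 1.7/cos9.3° = 1.723 m; N'_3 = 154·cos9.3° − 35·1.723 = 91.7; c'Δl = 3.45; W sinα = 24.9
Slice 4: Δl = 2.2/cos20.0° = 2.341 m; N'_4 = 179·cos20.0° − 32·2.341 = 93.3; c'Δl = 4.68; W sinα = 61.2
Slice 5: Δl = 1.3/cos30.2° = 1.504 m; N'_5 = 86·cos30.2° − 11·1.504 = 57.8; c'Δl = 3.01; W sinα = 43.3
Slice 6: Δl = 3.1/cos44.9° = 4.376 m; N'_6 = 110·cos44.9° − 2·4.376 = 69.2; c'Δl = 8.75; W sinα = 77.6
Σc'Δl = 26.9 kN/m; ΣN' = 423.1 kN/m; ΣW sinα = 201.1 kN/m
Resisting = 26.9 + 423.1·tan20.8° = 26.9 + 160.7 = 187.7 kN/m
FS = 187.7 / 201.1 = 0.933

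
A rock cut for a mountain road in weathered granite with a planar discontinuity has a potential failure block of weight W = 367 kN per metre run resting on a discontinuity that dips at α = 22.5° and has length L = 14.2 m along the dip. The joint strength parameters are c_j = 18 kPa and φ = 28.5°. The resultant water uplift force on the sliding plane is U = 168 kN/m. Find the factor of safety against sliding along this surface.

Resolving the block weight along and normal to the plane and applying the Mohr–Coulomb strength on the joint:
N' = W cosα − U = 367·cos22.5° − 168 = 171.1 kN/m
Driving force T = W sinα = 367·sin22.5° = 140.4 kN/m
Resisting force R = c_j·L + N'·tanφ = 18·14.2 + 171.1·tan28.5° = 255.6 + 92.9 = 348.5 kN/m
FS = R / T = 348.5 / 140.4 = 2.481

FS = 2.48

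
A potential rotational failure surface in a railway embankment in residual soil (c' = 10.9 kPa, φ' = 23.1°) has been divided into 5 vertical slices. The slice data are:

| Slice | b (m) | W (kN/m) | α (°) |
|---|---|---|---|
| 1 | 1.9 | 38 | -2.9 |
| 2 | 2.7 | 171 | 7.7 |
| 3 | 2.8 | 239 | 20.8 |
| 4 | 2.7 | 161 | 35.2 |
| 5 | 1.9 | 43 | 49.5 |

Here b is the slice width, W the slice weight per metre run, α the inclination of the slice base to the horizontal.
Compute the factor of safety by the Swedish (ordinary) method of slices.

Ordinary method of slices: FS = Σ[c'·Δl_i + (W_i cosα_i)·tanφ'] / Σ W_i sinα_i, with Δl_i = b_i / cosα_i.
Slice 1: Δl = 1.9/cos(-2.9°) = 1.902 m; N'_1 = 38·cos(-2.9°) = 38.0; c'Δl = 20.74; W sinα = -1.9
Slice 2: Δl = 2.7/cos7.7° = 2.725 m; N'_2 = 171·cos7.7° = 169.5; c'Δl = 29.70; W sinα = 22.9
Slice 3: Δl = 2.8/cos20.8° = 2.995 m; N'_3 = 239·cos20.8° = 223.4; c'Δl = 32.65; W sinα = 84.9
Slice 4: Δl = 2.7/cos35.2° = 3.304 m; N'_4 = 161·cos35.2° = 131.6; c'Δl = 36.02; W sinα = 92.8
Slice 5: Δl = 1.9/cos49.5° = 2.926 m; N'_5 = 43·cos49.5° = 27.9; c'Δl = 31.89; W sinα = 32.7
Σc'Δl = 151.0 kN/m; ΣN' = 590.3 kN/m; ΣW sinα = 231.4 kN/m
Resisting = 151.0 + 590.3·tan23.1° = 151.0 + 251.8 = 402.8 kN/m
FS = 402.8 / 231.4 = 1.741

FS = 1.74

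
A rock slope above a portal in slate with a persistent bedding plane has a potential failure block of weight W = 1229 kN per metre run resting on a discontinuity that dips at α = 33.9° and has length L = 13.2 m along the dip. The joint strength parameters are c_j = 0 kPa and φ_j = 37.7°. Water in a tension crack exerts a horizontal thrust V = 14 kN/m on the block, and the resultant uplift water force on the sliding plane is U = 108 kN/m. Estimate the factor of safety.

Resolving the block weight along and normal to the plane and applying the Mohr–Coulomb strength on the joint:
N' = W cosα − U − V sinα = 1229·cos33.9° − 108 − 14·sin33.9° = 904.3 kN/m
Driving force T = W sinα + V cosα = 1229·sin33.9° + 14·cos33.9° = 697.1 kN/m
Resisting force R = c_j·L + N'·tanφ_j = 0·13.2 + 904.3·tan37.7° = 0.0 + 698.9 = 698.9 kN/m
FS = R / T = 698.9 / 697.1 = 1.003

FS = 1.00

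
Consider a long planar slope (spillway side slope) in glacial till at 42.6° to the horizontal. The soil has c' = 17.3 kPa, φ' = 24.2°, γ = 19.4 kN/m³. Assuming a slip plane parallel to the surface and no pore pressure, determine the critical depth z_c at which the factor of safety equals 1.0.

z_c = 3.50 m

Setting FS = 1.00 in FS = [c' + γz cos²β tanφ'] / [γz sinβ cosβ] and solving for z:
z = c' / [γ cosβ (FS·sinβ − cosβ·tanφ')]
  = 17.3 / [19.4·cos42.6°·(1.00·sin42.6° − cos42.6°·tan24.2°)]
  = 17.3 / [19.4·0.7361·(1.00·0.6769 − 0.7361·0.4494)]
  = 17.3 / 4.9418 = 3.501 m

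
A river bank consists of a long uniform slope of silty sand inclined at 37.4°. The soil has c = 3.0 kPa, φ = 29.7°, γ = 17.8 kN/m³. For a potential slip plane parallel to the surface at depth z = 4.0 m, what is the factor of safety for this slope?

For an infinite slope with a slip plane parallel to the surface (no pore pressure): FS = [c + γz cos²β tanφ] / [γz sinβ cosβ].
γz = 17.8·4.0 = 71.20 kN/m²
Numerator = 3.0 + 71.20·cos²37.4°·tan29.7° = 3.0 + 71.20·0.6311·0.5704 = 28.630 kPa
Denominator = 71.20·sin37.4°·cos37.4° = 71.20·0.6074·0.7944 = 34.355 kPa
FS = 28.630 / 34.355 = 0.833

FS = 0.83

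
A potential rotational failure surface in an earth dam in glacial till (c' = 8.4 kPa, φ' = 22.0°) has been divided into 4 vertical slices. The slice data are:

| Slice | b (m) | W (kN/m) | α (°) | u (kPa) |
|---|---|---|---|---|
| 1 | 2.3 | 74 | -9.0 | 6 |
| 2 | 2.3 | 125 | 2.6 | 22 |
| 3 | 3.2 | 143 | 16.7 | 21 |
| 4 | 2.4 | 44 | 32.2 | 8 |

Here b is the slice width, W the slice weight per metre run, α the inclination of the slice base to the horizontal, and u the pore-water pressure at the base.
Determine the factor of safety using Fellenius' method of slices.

FS = 3.03

Ordinary method of slices: FS = Σ[c'·Δl_i + (W_i cosα_i − u_i·Δl_i)·tanφ'] / Σ W_i sinα_i, with Δl_i = b_i / cosα_i.
Slice 1: Δl = 2.3/cos(-9.0°) = 2.329 m; N'_1 = 74·cos(-9.0°) − 6·2.329 = 59.1; c'Δl = 19.56; W sinα = -11.6
Slice 2: Δl = 2.3/cos2.6° = 2.302 m; N'_2 = 125·cos2.6° − 22·2.302 = 74.2; c'Δl = 19.34; W sinα = 5.7
Slice 3: Δl = 3.2/cos16.7° = 3.341 m; N'_3 = 143·cos16.7° − 21·3.341 = 66.8; c'Δl = 28.06; W sinα = 41.1
Slice 4: Δl = 2.4/cos32.2° = 2.836 m; N'_4 = 44·cos32.2° − 8·2.836 = 14.5; c'Δl = 23.82; W sinα = 23.4
Σc'Δl = 90.8 kN/m; ΣN' = 214.7 kN/m; ΣW sinα = 58.6 kN/m
Resisting = 90.8 + 214.7·tan22.0° = 90.8 + 86.7 = 177.5 kN/m
FS = 177.5 / 58.6 = 3.028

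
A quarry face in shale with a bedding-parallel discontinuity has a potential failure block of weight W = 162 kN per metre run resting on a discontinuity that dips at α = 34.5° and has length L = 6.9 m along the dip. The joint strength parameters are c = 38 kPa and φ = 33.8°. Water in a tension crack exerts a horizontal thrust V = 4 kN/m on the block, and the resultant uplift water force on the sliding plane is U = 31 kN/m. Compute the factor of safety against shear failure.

FS = 3.46

Resolving the block weight along and normal to the plane and applying the Mohr–Coulomb strength on the joint:
N' = W cosα − U − V sinα = 162·cos34.5° − 31 − 4·sin34.5° = 100.2 kN/m
Driving force T = W sinα + V cosα = 162·sin34.5° + 4·cos34.5° = 95.1 kN/m
Resisting force R = c·L + N'·tanφ = 38·6.9 + 100.2·tan33.8° = 262.2 + 67.1 = 329.3 kN/m
FS = R / T = 329.3 / 95.1 = 3.464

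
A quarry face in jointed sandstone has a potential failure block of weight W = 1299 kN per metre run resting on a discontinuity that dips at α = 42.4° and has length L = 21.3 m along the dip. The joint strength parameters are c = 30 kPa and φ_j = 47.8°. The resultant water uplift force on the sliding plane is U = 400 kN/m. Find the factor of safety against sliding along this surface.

Resolving the block weight along and normal to the plane and applying the Mohr–Coulomb strength on the joint:
N' = W cosα − U = 1299·cos42.4° − 400 = 559.3 kN/m
Driving force T = W sinα = 1299·sin42.4° = 875.9 kN/m
Resisting force R = c·L + N'·tanφ_j = 30·21.3 + 559.3·tan47.8° = 639.0 + 616.8 = 1255.8 kN/m
FS = R / T = 1255.8 / 875.9 = 1.434

FS = 1.43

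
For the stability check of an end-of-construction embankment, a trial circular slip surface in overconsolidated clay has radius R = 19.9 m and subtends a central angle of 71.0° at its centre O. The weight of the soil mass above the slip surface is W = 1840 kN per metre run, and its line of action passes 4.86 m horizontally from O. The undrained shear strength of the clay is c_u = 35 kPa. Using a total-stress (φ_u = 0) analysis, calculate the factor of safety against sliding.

Taking moments about the centre O, the resisting moment is provided by the undrained shear strength acting along the arc:
Arc length L_a = R·θ = 19.9·(71.0°·π/180) = 19.9·1.2392 = 24.66 m
M_R = c_u·L_a·R = 35·24.66·19.9 = 17175.5 kN·m/m
M_D = W·d = 1840·4.86 = 8942.4 kN·m/m
FS = M_R / M_D = 17175.5 / 8942.4 = 1.921

FS = 1.92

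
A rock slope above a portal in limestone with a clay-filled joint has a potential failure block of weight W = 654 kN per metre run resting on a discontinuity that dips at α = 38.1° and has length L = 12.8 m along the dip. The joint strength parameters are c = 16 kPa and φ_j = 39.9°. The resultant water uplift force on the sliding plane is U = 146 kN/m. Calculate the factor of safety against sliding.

Resolving the block weight along and normal to the plane and applying the Mohr–Coulomb strength on the joint:
N' = W cosα − U = 654·cos38.1° − 146 = 368.7 kN/m
Driving force T = W sinα = 654·sin38.1° = 403.5 kN/m
Resisting force R = c·L + N'·tanφ_j = 16·12.8 + 368.7·tan39.9° = 204.8 + 308.2 = 513.0 kN/m
FS = R / T = 513.0 / 403.5 = 1.271

FS = 1.27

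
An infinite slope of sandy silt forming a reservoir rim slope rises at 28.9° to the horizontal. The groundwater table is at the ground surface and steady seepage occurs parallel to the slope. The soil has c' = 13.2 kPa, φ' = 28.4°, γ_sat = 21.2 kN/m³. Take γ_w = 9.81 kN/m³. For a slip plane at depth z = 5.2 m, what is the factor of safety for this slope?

FS = 0.81

With seepage parallel to the slope and the water table at the surface, the effective normal stress on the slip plane uses the buoyant unit weight γ' = γ_sat − γ_w while the driving shear stress uses γ_sat:
FS = [c' + γ' z cos²β tanφ'] / [γ_sat z sinβ cosβ]
γ' = 21.2 − 9.81 = 11.39 kN/m³
Numerator = 13.2 + 11.39·5.2·cos²28.9°·tan28.4° = 13.2 + 11.39·5.2·0.7664·0.5407 = 37.745 kPa
Denominator = 21.2·5.2·sin28.9°·cos28.9° = 21.2·5.2·0.4833·0.8755 = 46.642 kPa
FS = 37.745 / 46.642 = 0.809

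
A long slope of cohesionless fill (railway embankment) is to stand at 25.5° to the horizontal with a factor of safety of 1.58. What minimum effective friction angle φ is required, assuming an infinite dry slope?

FS = tanφ/tanβ ⇒ tanφ = FS · tanβ = 1.58 · tan25.5° = 0.7536
φ = arctan(0.7536) = 37.00°

φ = 37.0°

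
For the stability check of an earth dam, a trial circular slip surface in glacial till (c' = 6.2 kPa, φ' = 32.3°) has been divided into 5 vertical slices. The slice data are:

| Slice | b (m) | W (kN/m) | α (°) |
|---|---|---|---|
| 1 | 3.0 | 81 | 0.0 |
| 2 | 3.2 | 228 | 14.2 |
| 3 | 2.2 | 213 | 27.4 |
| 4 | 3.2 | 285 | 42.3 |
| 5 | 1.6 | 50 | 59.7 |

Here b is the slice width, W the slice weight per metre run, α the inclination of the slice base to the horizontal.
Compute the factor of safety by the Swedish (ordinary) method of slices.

FS = 1.44

Ordinary method of slices: FS = Σ[c'·Δl_i + (W_i cosα_i)·tanφ'] / Σ W_i sinα_i, with Δl_i = b_i / cosα_i.
Slice 1: Δl = 3.0/cos0.0° = 3.000 m; N'_1 = 81·cos0.0° = 81.0; c'Δl = 18.60; W sinα = 0.0
Slice 2: Δl = 3.2/cos14.2° = 3.301 m; N'_2 = 228·cos14.2° = 221.0; c'Δl = 20.47; W sinα = 55.9
Slice 3: Δl = 2.2/cos27.4° = 2.478 m; N'_3 = 213·cos27.4° = 189.1; c'Δl = 15.36; W sinα = 98.0
Slice 4: Δl = 3.2/cos42.3° = 4.326 m; N'_4 = 285·cos42.3° = 210.8; c'Δl = 26.82; W sinα = 191.8
Slice 5: Δl = 1.6/cos59.7° = 3.171 m; N'_5 = 50·cos59.7° = 25.2; c'Δl = 19.66; W sinα = 43.2
Σc'Δl = 100.9 kN/m; ΣN' = 727.2 kN/m; ΣW sinα = 388.9 kN/m
Resisting = 100.9 + 727.2·tan32.3° = 100.9 + 459.7 = 560.6 kN/m
FS = 560.6 / 388.9 = 1.441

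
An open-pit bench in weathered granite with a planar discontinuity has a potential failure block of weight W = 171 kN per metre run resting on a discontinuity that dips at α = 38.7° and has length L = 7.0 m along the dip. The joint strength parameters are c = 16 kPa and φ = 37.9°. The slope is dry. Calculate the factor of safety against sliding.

FS = 2.02

Resolving the block weight along and normal to the plane and applying the Mohr–Coulomb strength on the joint:
N' = W cosα = 171·cos38.7° = 133.5 kN/m
Driving force T = W sinα = 171·sin38.7° = 106.9 kN/m
Resisting force R = c·L + N'·tanφ = 16·7.0 + 133.5·tan37.9° = 112.0 + 103.9 = 215.9 kN/m
FS = R / T = 215.9 / 106.9 = 2.019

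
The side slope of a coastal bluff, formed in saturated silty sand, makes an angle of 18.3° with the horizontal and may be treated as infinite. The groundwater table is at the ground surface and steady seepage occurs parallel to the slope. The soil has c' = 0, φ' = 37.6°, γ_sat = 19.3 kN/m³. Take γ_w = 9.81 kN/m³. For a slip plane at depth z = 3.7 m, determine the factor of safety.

With seepage parallel to the slope and the water table at the surface, the effective normal stress on the slip plane uses the buoyant unit weight γ' = γ_sat − γ_w while the driving shear stress uses γ_sat:
FS = [c' + γ' z cos²β tanφ'] / [γ_sat z sinβ cosβ]
(For c' = 0 this reduces to FS = (γ'/γ_sat)·tanφ'/tanβ.)
γ' = 19.3 − 9.81 = 9.49 kN/m³
Numerator = 0.0 + 9.49·3.7·cos²18.3°·tan37.6° = 0.0 + 9.49·3.7·0.9014·0.7701 = 24.375 kPa
Denominator = 19.3·3.7·sin18.3°·cos18.3° = 19.3·3.7·0.3140·0.9494 = 21.288 kPa
FS = 24.375 / 21.288 = 1.145

FS = 1.14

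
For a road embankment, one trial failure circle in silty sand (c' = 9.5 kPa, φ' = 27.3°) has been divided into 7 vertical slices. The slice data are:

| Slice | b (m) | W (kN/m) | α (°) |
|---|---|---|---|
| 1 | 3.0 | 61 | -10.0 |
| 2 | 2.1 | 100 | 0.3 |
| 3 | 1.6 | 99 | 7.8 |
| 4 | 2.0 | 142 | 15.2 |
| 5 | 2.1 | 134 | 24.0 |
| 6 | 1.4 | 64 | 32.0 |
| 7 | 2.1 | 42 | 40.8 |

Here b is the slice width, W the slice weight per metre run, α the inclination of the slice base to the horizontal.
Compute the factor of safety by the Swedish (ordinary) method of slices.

FS = 2.94

Ordinary method of slices: FS = Σ[c'·Δl_i + (W_i cosα_i)·tanφ'] / Σ W_i sinα_i, with Δl_i = b_i / cosα_i.
Slice 1: Δl = 3.0/cos(-10.0°) = 3.046 m; N'_1 = 61·cos(-10.0°) = 60.1; c'Δl = 28.94; W sinα = -10.6
Slice 2: Δl = 2.1/cos0.3° = 2.100 m; N'_2 = 100·cos0.3° = 100.0; c'Δl = 19.95; W sinα = 0.5
Slice 3: Δl = 1.6/cos7.8° = 1.615 m; N'_3 = 99·cos7.8° = 98.1; c'Δl = 15.34; W sinα = 13.4
Slice 4: Δl = 2.0/cos15.2° = 2.073 m; N'_4 = 142·cos15.2° = 137.0; c'Δl = 19.69; W sinα = 37.2
Slice 5: Δl = 2.1/cos24.0° = 2.299 m; N'_5 = 134·cos24.0° = 122.4; c'Δl = 21.84; W sinα = 54.5
Slice 6: Δl = 1.4/cos32.0° = 1.651 m; N'_6 = 64·cos32.0° = 54.3; c'Δl = 15.68; W sinα = 33.9
Slice 7: Δl = 2.1/cos40.8° = 2.774 m; N'_7 = 42·cos40.8° = 31.8; c'Δl = 26.35; W sinα = 27.4
Σc'Δl = 147.8 kN/m; ΣN' = 603.7 kN/m; ΣW sinα = 156.5 kN/m
Resisting = 147.8 + 603.7·tan27.3° = 147.8 + 311.6 = 459.4 kN/m
FS = 459.4 / 156.5 = 2.936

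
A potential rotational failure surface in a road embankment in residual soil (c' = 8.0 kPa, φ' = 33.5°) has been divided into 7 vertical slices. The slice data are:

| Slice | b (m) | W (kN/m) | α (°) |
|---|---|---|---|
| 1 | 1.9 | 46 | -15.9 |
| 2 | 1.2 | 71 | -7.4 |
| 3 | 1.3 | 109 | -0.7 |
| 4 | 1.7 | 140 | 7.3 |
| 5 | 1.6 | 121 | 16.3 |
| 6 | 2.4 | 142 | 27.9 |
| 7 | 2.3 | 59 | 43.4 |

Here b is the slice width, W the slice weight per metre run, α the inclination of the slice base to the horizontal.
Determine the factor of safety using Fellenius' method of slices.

FS = 3.97

Ordinary method of slices: FS = Σ[c'·Δl_i + (W_i cosα_i)·tanφ'] / Σ W_i sinα_i, with Δl_i = b_i / cosα_i.
Slice 1: Δl = 1.9/cos(-15.9°) = 1.976 m; N'_1 = 46·cos(-15.9°) = 44.2; c'Δl = 15.80; W sinα = -12.6
Slice 2: Δl = 1.2/cos(-7.4°) = 1.210 m; N'_2 = 71·cos(-7.4°) = 70.4; c'Δl = 9.68; W sinα = -9.1
Slice 3: Δl = 1.3/cos(-0.7°) = 1.300 m; N'_3 = 109·cos(-0.7°) = 109.0; c'Δl = 10.40; W sinα = -1.3
Slice 4: Δl = 1.7/cos7.3° = 1.714 m; N'_4 = 140·cos7.3° = 138.9; c'Δl = 13.71; W sinα = 17.8
Slice 5: Δl = 1.6/cos16.3° = 1.667 m; N'_5 = 121·cos16.3° = 116.1; c'Δl = 13.34; W sinα = 34.0
Slice 6: Δl = 2.4/cos27.9° = 2.716 m; N'_6 = 142·cos27.9° = 125.5; c'Δl = 21.73; W sinα = 66.4
Slice 7: Δl = 2.3/cos43.4° = 3.166 m; N'_7 = 59·cos43.4° = 42.9; c'Δl = 25.32; W sinα = 40.5
Σc'Δl = 110.0 kN/m; ΣN' = 647.0 kN/m; ΣW sinα = 135.7 kN/m
Resisting = 110.0 + 647.0·tan33.5° = 110.0 + 428.2 = 538.2 kN/m
FS = 538.2 / 135.7 = 3.968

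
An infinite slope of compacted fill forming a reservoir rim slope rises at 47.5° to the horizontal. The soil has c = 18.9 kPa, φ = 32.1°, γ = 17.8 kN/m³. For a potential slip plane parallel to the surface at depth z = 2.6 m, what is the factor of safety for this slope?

FS = 1.39

For an infinite slope with a slip plane parallel to the surface (no pore pressure): FS = [c + γz cos²β tanφ] / [γz sinβ cosβ].
γz = 17.8·2.6 = 46.28 kN/m²
Numerator = 18.9 + 46.28·cos²47.5°·tan32.1° = 18.9 + 46.28·0.4564·0.6273 = 32.151 kPa
Denominator = 46.28·sin47.5°·cos47.5° = 46.28·0.7373·0.6756 = 23.052 kPa
FS = 32.151 / 23.052 = 1.395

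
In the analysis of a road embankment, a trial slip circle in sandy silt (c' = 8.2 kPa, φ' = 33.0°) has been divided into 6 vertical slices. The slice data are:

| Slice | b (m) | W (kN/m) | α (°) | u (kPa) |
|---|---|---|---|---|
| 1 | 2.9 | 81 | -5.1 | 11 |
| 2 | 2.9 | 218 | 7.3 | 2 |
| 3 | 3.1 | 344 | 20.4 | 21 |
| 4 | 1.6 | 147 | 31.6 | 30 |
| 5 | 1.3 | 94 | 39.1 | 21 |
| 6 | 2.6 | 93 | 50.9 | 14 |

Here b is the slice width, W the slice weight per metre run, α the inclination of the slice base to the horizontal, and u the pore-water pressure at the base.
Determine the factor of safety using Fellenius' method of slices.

Ordinary method of slices: FS = Σ[c'·Δl_i + (W_i cosα_i − u_i·Δl_i)·tanφ'] / Σ W_i sinα_i, with Δl_i = b_i / cosα_i.
Slice 1: Δl = 2.9/cos(-5.1°) = 2.912 m; N'_1 = 81·cos(-5.1°) − 11·2.912 = 48.7; c'Δl = 23.87; W sinα = -7.2
Slice 2: Δl = 2.9/cos7.3° = 2.924 m; N'_2 = 218·cos7.3° − 2·2.924 = 210.4; c'Δl = 23.97; W sinα = 27.7
Slice 3: Δl = 3.1/cos20.4° = 3.307 m; N'_3 = 344·cos20.4° − 21·3.307 = 253.0; c'Δl = 27.12; W sinα = 119.9
Slice 4: Δl = 1.6/cos31.6° = 1.879 m; N'_4 = 147·cos31.6° − 30·1.879 = 68.8; c'Δl = 15.40; W sinα = 77.0
Slice 5: Δl = 1.3/cos39.1° = 1.675 m; N'_5 = 94·cos39.1° − 21·1.675 = 37.8; c'Δl = 13.74; W sinα = 59.3
Slice 6: Δl = 2.6/cos50.9° = 4.123 m; N'_6 = 93·cos50.9° − 14·4.123 = 0.9; c'Δl = 33.81; W sinα = 72.2
Σc'Δl = 137.9 kN/m; ΣN' = 619.6 kN/m; ΣW sinα = 348.9 kN/m
Resisting = 137.9 + 619.6·tan33.0° = 137.9 + 402.3 = 540.3 kN/m
FS = 540.3 / 348.9 = 1.549

FS = 1.55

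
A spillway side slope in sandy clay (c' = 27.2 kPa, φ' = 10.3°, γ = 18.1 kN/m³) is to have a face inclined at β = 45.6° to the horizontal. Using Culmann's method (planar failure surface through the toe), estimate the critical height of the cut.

H_c = 22.98 m

Culmann's analysis gives the critical failure plane at α_cr = (β + φ')/2 = (45.6 + 10.3)/2 = 28.0°, and the critical height
H_c = (4c'/γ) · sinβ cosφ' / [1 − cos(β − φ')]
    = (4·27.2/18.1) · sin45.6°·cos10.3° / [1 − cos(35.3°)]
    = 6.011 · 0.7145·0.9839 / [1 − 0.8161]
    = 6.011 · 0.7030 / 0.1839
    = 22.98 m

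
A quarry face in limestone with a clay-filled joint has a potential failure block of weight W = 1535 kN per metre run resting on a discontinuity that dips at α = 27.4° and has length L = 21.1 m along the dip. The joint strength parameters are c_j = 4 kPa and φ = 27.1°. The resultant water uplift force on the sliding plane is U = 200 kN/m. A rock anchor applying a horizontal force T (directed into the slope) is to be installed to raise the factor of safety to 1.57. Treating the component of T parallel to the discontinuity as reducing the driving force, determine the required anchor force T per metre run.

Resolving forces along and normal to the sliding plane, with the horizontal anchor force T adding T·sinα to the effective normal force and T·cosα acting up the plane against the driving force:
FS = [c_jL + (W cosα − U + T sinα) tanφ] / [W sinα − T cosα]
Without the anchor: N' = 1162.8 kN/m, driving T_d = 706.4 kN/m, resisting R = 4·21.1 + 1162.8·tan27.1° = 679.4 kN/m, FS = 0.96.
Setting FS = 1.57 and solving for T:
1.57·(706.4 − T cos27.4°) = 679.4 + T sin27.4°·tan27.1°
T·(sin27.4°·tan27.1° + 1.57·cos27.4°) = 1.57·706.4 − 679.4
T·(0.4602·0.5117 + 1.57·0.8878) = 1109.1 − 679.4 = 429.6
T·1.6294 = 429.6
T = 263.7 kN/m

T = 264 kN/m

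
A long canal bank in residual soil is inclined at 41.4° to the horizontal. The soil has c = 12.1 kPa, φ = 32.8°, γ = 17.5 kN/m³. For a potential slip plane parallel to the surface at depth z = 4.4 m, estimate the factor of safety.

For an infinite slope with a slip plane parallel to the surface (no pore pressure): FS = [c + γz cos²β tanφ] / [γz sinβ cosβ].
γz = 17.5·4.4 = 77.00 kN/m²
Numerator = 12.1 + 77.00·cos²41.4°·tan32.8° = 12.1 + 77.00·0.5627·0.6445 = 40.021 kPa
Denominator = 77.00·sin41.4°·cos41.4° = 77.00·0.6613·0.7501 = 38.196 kPa
FS = 40.021 / 38.196 = 1.048

FS = 1.05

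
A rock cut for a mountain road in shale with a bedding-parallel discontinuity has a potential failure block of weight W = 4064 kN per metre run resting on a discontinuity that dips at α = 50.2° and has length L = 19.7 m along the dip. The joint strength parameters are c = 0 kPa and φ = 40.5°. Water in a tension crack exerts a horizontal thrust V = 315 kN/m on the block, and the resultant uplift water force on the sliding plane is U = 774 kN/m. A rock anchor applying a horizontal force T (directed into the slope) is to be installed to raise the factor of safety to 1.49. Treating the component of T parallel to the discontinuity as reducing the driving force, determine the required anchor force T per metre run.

Resolving forces along and normal to the sliding plane, with the horizontal anchor force T adding T·sinα to the effective normal force and T·cosα acting up the plane against the driving force:
FS = [cL + (W cosα − U − V sinα + T sinα) tanφ] / [W sinα + V cosα − T cosα]
Without the anchor: N' = 1585.4 kN/m, driving T_d = 3323.9 kN/m, resisting R = 0·19.7 + 1585.4·tan40.5° = 1354.1 kN/m, FS = 0.41.
Setting FS = 1.49 and solving for T:
1.49·(3323.9 − T cos50.2°) = 1354.1 + T sin50.2°·tan40.5°
T·(sin50.2°·tan40.5° + 1.49·cos50.2°) = 1.49·3323.9 − 1354.1
T·(0.7683·0.8541 + 1.49·0.6401) = 4952.7 − 1354.1 = 3598.6
T·1.6099 = 3598.6
T = 2235.2 kN/m

T = 2235 kN/m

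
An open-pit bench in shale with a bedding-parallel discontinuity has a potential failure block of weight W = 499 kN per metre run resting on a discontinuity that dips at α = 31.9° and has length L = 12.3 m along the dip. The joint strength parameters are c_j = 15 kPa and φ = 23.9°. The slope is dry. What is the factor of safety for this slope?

FS = 1.41

Resolving the block weight along and normal to the plane and applying the Mohr–Coulomb strength on the joint:
N' = W cosα = 499·cos31.9° = 423.6 kN/m
Driving force T = W sinα = 499·sin31.9° = 263.7 kN/m
Resisting force R = c_j·L + N'·tanφ = 15·12.3 + 423.6·tan23.9° = 184.5 + 187.7 = 372.2 kN/m
FS = R / T = 372.2 / 263.7 = 1.412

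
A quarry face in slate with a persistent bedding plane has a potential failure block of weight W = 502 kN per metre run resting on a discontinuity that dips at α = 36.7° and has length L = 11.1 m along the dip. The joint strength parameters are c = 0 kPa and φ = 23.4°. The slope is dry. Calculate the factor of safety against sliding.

FS = 0.58

Resolving the block weight along and normal to the plane and applying the Mohr–Coulomb strength on the joint:
N' = W cosα = 502·cos36.7° = 402.5 kN/m
Driving force T = W sinα = 502·sin36.7° = 300.0 kN/m
Resisting force R = c·L + N'·tanφ = 0·11.1 + 402.5·tan23.4° = 0.0 + 174.2 = 174.2 kN/m
FS = R / T = 174.2 / 300.0 = 0.581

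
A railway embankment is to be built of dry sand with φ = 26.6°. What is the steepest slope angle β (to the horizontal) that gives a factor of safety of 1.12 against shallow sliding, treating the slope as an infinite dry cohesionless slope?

β = 24.1°

For an infinite dry cohesionless slope FS = tanφ/tanβ, so tanβ = tanφ / FS.
tanβ = tan26.6° / 1.12 = 0.5008 / 1.12 = 0.4471
β = arctan(0.4471) = 24.09°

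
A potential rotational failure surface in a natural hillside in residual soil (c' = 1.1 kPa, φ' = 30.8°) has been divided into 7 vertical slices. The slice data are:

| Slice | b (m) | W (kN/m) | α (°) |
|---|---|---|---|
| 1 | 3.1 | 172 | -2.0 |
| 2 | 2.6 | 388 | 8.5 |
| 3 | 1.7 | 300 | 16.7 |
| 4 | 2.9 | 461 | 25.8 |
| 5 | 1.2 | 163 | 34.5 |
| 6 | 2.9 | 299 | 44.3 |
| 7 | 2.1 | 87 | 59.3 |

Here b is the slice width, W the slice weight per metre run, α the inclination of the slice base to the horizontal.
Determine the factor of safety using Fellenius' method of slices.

FS = 1.41

Ordinary method of slices: FS = Σ[c'·Δl_i + (W_i cosα_i)·tanφ'] / Σ W_i sinα_i, with Δl_i = b_i / cosα_i.
Slice 1: Δl = 3.1/cos(-2.0°) = 3.102 m; N'_1 = 172·cos(-2.0°) = 171.9; c'Δl = 3.41; W sinα = -6.0
Slice 2: Δl = 2.6/cos8.5° = 2.629 m; N'_2 = 388·cos8.5° = 383.7; c'Δl = 2.89; W sinα = 57.4
Slice 3: Δl = 1.7/cos16.7° = 1.775 m; N'_3 = 300·cos16.7° = 287.3; c'Δl = 1.95; W sinα = 86.2
Slice 4: Δl = 2.9/cos25.8° = 3.221 m; N'_4 = 461·cos25.8° = 415.0; c'Δl = 3.54; W sinα = 200.6
Slice 5: Δl = 1.2/cos34.5° = 1.456 m; N'_5 = 163·cos34.5° = 134.3; c'Δl = 1.60; W sinα = 92.3
Slice 6: Δl = 2.9/cos44.3° = 4.052 m; N'_6 = 299·cos44.3° = 214.0; c'Δl = 4.46; W sinα = 208.8
Slice 7: Δl = 2.1/cos59.3° = 4.113 m; N'_7 = 87·cos59.3° = 44.4; c'Δl = 4.52; W sinα = 74.8
Σc'Δl = 22.4 kN/m; ΣN' = 1650.8 kN/m; ΣW sinα = 714.2 kN/m
Resisting = 22.4 + 1650.8·tan30.8° = 22.4 + 984.1 = 1006.4 kN/m
FS = 1006.4 / 714.2 = 1.409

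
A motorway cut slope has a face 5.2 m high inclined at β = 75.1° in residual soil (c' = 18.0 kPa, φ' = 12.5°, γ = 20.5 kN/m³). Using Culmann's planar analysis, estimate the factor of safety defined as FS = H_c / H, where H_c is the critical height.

FS = 1.18

H_c = (4c'/γ) · sinβ cosφ' / [1 − cos(β − φ')]
    = (4·18.0/20.5) · sin75.1°·cos12.5° / [1 − cos62.6°]
    = 3.512 · 0.9435 / 0.5398 = 6.14 m
FS = H_c / H = 6.14 / 5.2 = 1.181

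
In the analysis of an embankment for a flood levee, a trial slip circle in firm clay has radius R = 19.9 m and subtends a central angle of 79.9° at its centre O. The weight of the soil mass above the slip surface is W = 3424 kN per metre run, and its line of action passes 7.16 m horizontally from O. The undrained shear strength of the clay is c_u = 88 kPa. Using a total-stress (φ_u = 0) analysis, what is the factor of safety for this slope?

Taking moments about the centre O, the resisting moment is provided by the undrained shear strength acting along the arc:
Arc length L_a = R·θ = 19.9·(79.9°·π/180) = 19.9·1.3945 = 27.75 m
M_R = c_u·L_a·R = 88·27.75·19.9 = 48597.4 kN·m/m
M_D = W·d = 3424·7.16 = 24515.8 kN·m/m
FS = M_R / M_D = 48597.4 / 24515.8 = 1.982

FS = 1.98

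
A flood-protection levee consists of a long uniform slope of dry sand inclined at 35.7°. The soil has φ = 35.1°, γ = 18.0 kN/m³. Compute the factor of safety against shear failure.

FS = 0.98

For a dry cohesionless infinite slope the factor of safety is FS = tanφ / tanβ.
FS = tan35.1° / tan35.7° = 0.7028 / 0.7186 = 0.978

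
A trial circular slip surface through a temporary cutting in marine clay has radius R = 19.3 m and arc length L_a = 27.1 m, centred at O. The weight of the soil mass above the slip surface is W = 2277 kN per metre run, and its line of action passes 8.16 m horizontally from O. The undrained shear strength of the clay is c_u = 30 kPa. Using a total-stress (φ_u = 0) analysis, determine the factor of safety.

FS = 0.84

Taking moments about the centre O, the resisting moment is provided by the undrained shear strength acting along the arc:
M_R = c_u·L_a·R = 30·27.10·19.3 = 15690.9 kN·m/m
M_D = W·d = 2277·8.16 = 18580.3 kN·m/m
FS = M_R / M_D = 15690.9 / 18580.3 = 0.844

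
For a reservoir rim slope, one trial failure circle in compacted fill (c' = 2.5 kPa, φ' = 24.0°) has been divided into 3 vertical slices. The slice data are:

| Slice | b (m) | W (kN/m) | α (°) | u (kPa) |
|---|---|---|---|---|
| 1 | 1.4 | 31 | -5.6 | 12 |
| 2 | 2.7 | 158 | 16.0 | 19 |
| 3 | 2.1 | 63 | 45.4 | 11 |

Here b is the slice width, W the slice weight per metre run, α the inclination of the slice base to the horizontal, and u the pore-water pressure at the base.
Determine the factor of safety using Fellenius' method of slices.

FS = 0.86

Ordinary method of slices: FS = Σ[c'·Δl_i + (W_i cosα_i − u_i·Δl_i)·tanφ'] / Σ W_i sinα_i, with Δl_i = b_i / cosα_i.
Slice 1: Δl = 1.4/cos(-5.6°) = 1.407 m; N'_1 = 31·cos(-5.6°) − 12·1.407 = 14.0; c'Δl = 3.52; W sinα = -3.0
Slice 2: Δl = 2.7/cos16.0° = 2.809 m; N'_2 = 158·cos16.0° − 19·2.809 = 98.5; c'Δl = 7.02; W sinα = 43.6
Slice 3: Δl = 2.1/cos45.4° = 2.991 m; N'_3 = 63·cos45.4° − 11·2.991 = 11.3; c'Δl = 7.48; W sinα = 44.9
Σc'Δl = 18.0 kN/m; ΣN' = 123.8 kN/m; ΣW sinα = 85.4 kN/m
Resisting = 18.0 + 123.8·tan24.0° = 18.0 + 55.1 = 73.1 kN/m
FS = 73.1 / 85.4 = 0.857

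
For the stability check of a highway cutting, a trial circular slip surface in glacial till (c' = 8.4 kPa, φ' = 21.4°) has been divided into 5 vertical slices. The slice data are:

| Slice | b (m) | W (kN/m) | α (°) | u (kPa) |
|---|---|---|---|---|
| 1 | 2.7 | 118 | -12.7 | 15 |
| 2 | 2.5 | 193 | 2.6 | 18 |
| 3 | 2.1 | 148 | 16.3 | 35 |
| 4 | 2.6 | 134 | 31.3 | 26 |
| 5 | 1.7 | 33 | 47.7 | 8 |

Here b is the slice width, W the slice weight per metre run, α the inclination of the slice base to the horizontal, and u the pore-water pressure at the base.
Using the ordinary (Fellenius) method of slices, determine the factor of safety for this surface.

FS = 2.00

Ordinary method of slices: FS = Σ[c'·Δl_i + (W_i cosα_i − u_i·Δl_i)·tanφ'] / Σ W_i sinα_i, with Δl_i = b_i / cosα_i.
Slice 1: Δl = 2.7/cos(-12.7°) = 2.768 m; N'_1 = 118·cos(-12.7°) − 15·2.768 = 73.6; c'Δl = 23.25; W sinα = -25.9
Slice 2: Δl = 2.5/cos2.6° = 2.503 m; N'_2 = 193·cos2.6° − 18·2.503 = 147.8; c'Δl = 21.02; W sinα = 8.8
Slice 3: Δl = 2.1/cos16.3° = 2.188 m; N'_3 = 148·cos16.3° − 35·2.188 = 65.5; c'Δl = 18.38; W sinα = 41.5
Slice 4: Δl = 2.6/cos31.3° = 3.043 m; N'_4 = 134·cos31.3° − 26·3.043 = 35.4; c'Δl = 25.56; W sinα = 69.6
Slice 5: Δl = 1.7/cos47.7° = 2.526 m; N'_5 = 33·cos47.7° − 8·2.526 = 2.0; c'Δl = 21.22; W sinα = 24.4
Σc'Δl = 109.4 kN/m; ΣN' = 324.2 kN/m; ΣW sinα = 118.4 kN/m
Resisting = 109.4 + 324.2·tan21.4° = 109.4 + 127.1 = 236.5 kN/m
FS = 236.5 / 118.4 = 1.998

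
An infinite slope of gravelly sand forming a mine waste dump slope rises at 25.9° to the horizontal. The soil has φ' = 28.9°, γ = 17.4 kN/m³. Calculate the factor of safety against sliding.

For a dry cohesionless infinite slope the factor of safety is FS = tanφ' / tanβ.
FS = tan28.9° / tan25.9° = 0.5520 / 0.4856 = 1.137

FS = 1.14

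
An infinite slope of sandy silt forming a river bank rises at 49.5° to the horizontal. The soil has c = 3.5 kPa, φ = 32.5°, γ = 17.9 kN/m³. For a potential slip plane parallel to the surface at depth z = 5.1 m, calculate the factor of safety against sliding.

FS = 0.62

For an infinite slope with a slip plane parallel to the surface (no pore pressure): FS = [c + γz cos²β tanφ] / [γz sinβ cosβ].
γz = 17.9·5.1 = 91.29 kN/m²
Numerator = 3.5 + 91.29·cos²49.5°·tan32.5° = 3.5 + 91.29·0.4218·0.6371 = 28.030 kPa
Denominator = 91.29·sin49.5°·cos49.5° = 91.29·0.7604·0.6494 = 45.083 kPa
FS = 28.030 / 45.083 = 0.622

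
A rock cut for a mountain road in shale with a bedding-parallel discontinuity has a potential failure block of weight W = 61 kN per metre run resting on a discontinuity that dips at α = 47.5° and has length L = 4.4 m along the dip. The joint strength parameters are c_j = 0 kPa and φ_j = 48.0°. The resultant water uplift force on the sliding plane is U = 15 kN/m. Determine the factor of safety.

Resolving the block weight along and normal to the plane and applying the Mohr–Coulomb strength on the joint:
N' = W cosα − U = 61·cos47.5° − 15 = 26.2 kN/m
Driving force T = W sinα = 61·sin47.5° = 45.0 kN/m
Resisting force R = c_j·L + N'·tanφ_j = 0·4.4 + 26.2·tan48.0° = 0.0 + 29.1 = 29.1 kN/m
FS = R / T = 29.1 / 45.0 = 0.647

FS = 0.65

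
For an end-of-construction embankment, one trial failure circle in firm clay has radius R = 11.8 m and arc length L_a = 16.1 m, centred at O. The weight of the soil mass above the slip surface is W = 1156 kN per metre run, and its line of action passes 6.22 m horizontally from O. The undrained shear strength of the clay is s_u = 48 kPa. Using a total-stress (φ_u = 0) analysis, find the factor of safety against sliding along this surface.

Taking moments about the centre O, the resisting moment is provided by the undrained shear strength acting along the arc:
M_R = s_u·L_a·R = 48·16.10·11.8 = 9119.0 kN·m/m
M_D = W·d = 1156·6.22 = 7190.3 kN·m/m
FS = M_R / M_D = 9119.0 / 7190.3 = 1.268

FS = 1.27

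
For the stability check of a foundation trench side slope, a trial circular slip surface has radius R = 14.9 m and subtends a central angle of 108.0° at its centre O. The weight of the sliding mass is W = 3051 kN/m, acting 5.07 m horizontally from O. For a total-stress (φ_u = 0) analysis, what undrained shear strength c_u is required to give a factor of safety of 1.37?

c_u = 50.6 kPa

FS = c_u·L_a·R / (W·d), so c_u = FS·W·d / (L_a·R).
Arc length L_a = R·θ = 14.9·(108.0°·π/180) = 14.9·1.8850 = 28.09 m
c_u = 1.37·3051·5.07 / (28.09·14.9) = 21191.9 / 418.48 = 50.64 kPa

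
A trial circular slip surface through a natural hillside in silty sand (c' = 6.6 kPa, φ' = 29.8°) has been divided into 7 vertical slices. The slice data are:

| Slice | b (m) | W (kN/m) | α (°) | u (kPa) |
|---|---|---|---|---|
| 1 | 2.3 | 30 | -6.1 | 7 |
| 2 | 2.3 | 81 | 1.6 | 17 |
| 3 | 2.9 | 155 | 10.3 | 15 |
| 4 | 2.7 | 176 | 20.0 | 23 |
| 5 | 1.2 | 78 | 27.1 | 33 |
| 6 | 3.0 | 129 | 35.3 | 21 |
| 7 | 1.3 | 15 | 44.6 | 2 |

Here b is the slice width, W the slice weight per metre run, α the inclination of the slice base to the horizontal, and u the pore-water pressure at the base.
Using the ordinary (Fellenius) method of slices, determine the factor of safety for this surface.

Ordinary method of slices: FS = Σ[c'·Δl_i + (W_i cosα_i − u_i·Δl_i)·tanφ'] / Σ W_i sinα_i, with Δl_i = b_i / cosα_i.
Slice 1: Δl = 2.3/cos(-6.1°) = 2.313 m; N'_1 = 30·cos(-6.1°) − 7·2.313 = 13.6; c'Δl = 15.27; W sinα = -3.2
Slice 2: Δl = 2.3/cos1.6° = 2.301 m; N'_2 = 81·cos1.6° − 17·2.301 = 41.9; c'Δl = 15.19; W sinα = 2.3
Slice 3: Δl = 2.9/cos10.3° = 2.947 m; N'_3 = 155·cos10.3° − 15·2.947 = 108.3; c'Δl = 19.45; W sinα = 27.7
Slice 4: Δl = 2.7/cos20.0° = 2.873 m; N'_4 = 176·cos20.0° − 23·2.873 = 99.3; c'Δl = 18.96; W sinα = 60.2
Slice 5: Δl = 1.2/cos27.1° = 1.348 m; N'_5 = 78·cos27.1° − 33·1.348 = 25.0; c'Δl = 8.90; W sinα = 35.5
Slice 6: Δl = 3.0/cos35.3° = 3.676 m; N'_6 = 129·cos35.3° − 21·3.676 = 28.1; c'Δl = 24.26; W sinα = 74.5
Slice 7: Δl = 1.3/cos44.6° = 1.826 m; N'_7 = 15·cos44.6° − 2·1.826 = 7.0; c'Δl = 12.05; W sinα = 10.5
Σc'Δl = 114.1 kN/m; ΣN' = 323.2 kN/m; ΣW sinα = 207.6 kN/m
Resisting = 114.1 + 323.2·tan29.8° = 114.1 + 185.1 = 299.1 kN/m
FS = 299.1 / 207.6 = 1.441

FS = 1.44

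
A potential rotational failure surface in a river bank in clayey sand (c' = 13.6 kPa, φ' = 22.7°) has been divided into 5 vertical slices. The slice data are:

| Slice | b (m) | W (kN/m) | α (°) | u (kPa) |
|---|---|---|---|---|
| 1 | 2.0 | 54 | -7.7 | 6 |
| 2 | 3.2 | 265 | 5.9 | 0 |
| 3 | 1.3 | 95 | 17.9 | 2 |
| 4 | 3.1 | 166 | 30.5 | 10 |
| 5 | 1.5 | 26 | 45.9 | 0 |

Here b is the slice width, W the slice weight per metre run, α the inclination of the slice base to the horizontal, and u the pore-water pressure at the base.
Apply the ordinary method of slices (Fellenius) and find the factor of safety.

Ordinary method of slices: FS = Σ[c'·Δl_i + (W_i cosα_i − u_i·Δl_i)·tanφ'] / Σ W_i sinα_i, with Δl_i = b_i / cosα_i.
Slice 1: Δl = 2.0/cos(-7.7°) = 2.018 m; N'_1 = 54·cos(-7.7°) − 6·2.018 = 41.4; c'Δl = 27.45; W sinα = -7.2
Slice 2: Δl = 3.2/cos5.9° = 3.217 m; N'_2 = 265·cos5.9° − 0·3.217 = 263.6; c'Δl = 43.75; W sinα = 27.2
Slice 3: Δl = 1.3/cos17.9° = 1.366 m; N'_3 = 95·cos17.9° − 2·1.366 = 87.7; c'Δl = 18.58; W sinα = 29.2
Slice 4: Δl = 3.1/cos30.5° = 3.598 m; N'_4 = 166·cos30.5° − 10·3.598 = 107.1; c'Δl = 48.93; W sinα = 84.3
Slice 5: Δl = 1.5/cos45.9° = 2.155 m; N'_5 = 26·cos45.9° − 0·2.155 = 18.1; c'Δl = 29.31; W sinα = 18.7
Σc'Δl = 168.0 kN/m; ΣN' = 517.8 kN/m; ΣW sinα = 152.1 kN/m
Resisting = 168.0 + 517.8·tan22.7° = 168.0 + 216.6 = 384.6 kN/m
FS = 384.6 / 152.1 = 2.528

FS = 2.53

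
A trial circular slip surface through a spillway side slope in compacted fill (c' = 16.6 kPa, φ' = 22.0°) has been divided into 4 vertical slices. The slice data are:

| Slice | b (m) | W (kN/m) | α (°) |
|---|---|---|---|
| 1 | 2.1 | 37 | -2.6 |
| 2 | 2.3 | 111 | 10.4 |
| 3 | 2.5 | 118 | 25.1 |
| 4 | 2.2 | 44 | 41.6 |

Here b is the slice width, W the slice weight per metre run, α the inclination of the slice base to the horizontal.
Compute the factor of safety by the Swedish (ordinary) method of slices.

Ordinary method of slices: FS = Σ[c'·Δl_i + (W_i cosα_i)·tanφ'] / Σ W_i sinα_i, with Δl_i = b_i / cosα_i.
Slice 1: Δl = 2.1/cos(-2.6°) = 2.102 m; N'_1 = 37·cos(-2.6°) = 37.0; c'Δl = 34.90; W sinα = -1.7
Slice 2: Δl = 2.3/cos10.4° = 2.338 m; N'_2 = 111·cos10.4° = 109.2; c'Δl = 38.82; W sinα = 20.0
Slice 3: Δl = 2.5/cos25.1° = 2.761 m; N'_3 = 118·cos25.1° = 106.9; c'Δl = 45.83; W sinα = 50.1
Slice 4: Δl = 2.2/cos41.6° = 2.942 m; N'_4 = 44·cos41.6° = 32.9; c'Δl = 48.84; W sinα = 29.2
Σc'Δl = 168.4 kN/m; ΣN' = 285.9 kN/m; ΣW sinα = 97.6 kN/m
Resisting = 168.4 + 285.9·tan22.0° = 168.4 + 115.5 = 283.9 kN/m
FS = 283.9 / 97.6 = 2.908

FS = 2.91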